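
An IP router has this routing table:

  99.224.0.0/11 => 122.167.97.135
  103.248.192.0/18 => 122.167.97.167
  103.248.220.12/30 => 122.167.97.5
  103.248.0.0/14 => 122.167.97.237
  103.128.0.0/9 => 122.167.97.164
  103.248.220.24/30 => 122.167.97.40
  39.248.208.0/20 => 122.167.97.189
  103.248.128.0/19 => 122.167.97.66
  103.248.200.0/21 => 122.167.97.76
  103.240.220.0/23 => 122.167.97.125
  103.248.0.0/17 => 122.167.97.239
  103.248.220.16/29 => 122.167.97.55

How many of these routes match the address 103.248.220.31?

3

Prefixes containing 103.248.220.31:
  103.128.0.0/9 (103.128.0.0 - 103.255.255.255)
  103.248.0.0/14 (103.248.0.0 - 103.251.255.255)
  103.248.192.0/18 (103.248.192.0 - 103.248.255.255)
Total matching entries: 3.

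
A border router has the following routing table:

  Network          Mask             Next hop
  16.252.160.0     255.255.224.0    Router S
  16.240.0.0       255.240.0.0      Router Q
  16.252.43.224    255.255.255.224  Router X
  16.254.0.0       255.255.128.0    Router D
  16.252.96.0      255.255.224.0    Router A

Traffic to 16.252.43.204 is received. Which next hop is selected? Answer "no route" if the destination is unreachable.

Router Q

Routes whose prefix contains 16.252.43.204:
  16.240.0.0/12 (16.240.0.0 - 16.255.255.255) -> Router Q
More-specific entries that do NOT match:
  16.252.43.224/27 (16.252.43.224 - 16.252.43.255) does not contain 16.252.43.204
  16.252.160.0/19 (16.252.160.0 - 16.252.191.255) does not contain 16.252.43.204
  16.252.96.0/19 (16.252.96.0 - 16.252.127.255) does not contain 16.252.43.204
  16.254.0.0/17 (16.254.0.0 - 16.254.127.255) does not contain 16.252.43.204
Longest matching prefix is /12 -> next hop Router Q.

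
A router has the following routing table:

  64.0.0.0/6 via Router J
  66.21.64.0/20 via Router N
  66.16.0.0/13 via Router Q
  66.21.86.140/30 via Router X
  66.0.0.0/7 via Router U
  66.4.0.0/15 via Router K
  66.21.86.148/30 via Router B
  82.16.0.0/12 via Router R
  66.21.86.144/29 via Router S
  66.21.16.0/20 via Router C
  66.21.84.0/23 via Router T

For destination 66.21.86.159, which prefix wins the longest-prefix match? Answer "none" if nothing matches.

Entries matching 66.21.86.159:
  64.0.0.0/6 (64.0.0.0 - 67.255.255.255)
  66.0.0.0/7 (66.0.0.0 - 67.255.255.255)
  66.16.0.0/13 (66.16.0.0 - 66.23.255.255)
Most specific is 66.16.0.0/13.

66.16.0.0/13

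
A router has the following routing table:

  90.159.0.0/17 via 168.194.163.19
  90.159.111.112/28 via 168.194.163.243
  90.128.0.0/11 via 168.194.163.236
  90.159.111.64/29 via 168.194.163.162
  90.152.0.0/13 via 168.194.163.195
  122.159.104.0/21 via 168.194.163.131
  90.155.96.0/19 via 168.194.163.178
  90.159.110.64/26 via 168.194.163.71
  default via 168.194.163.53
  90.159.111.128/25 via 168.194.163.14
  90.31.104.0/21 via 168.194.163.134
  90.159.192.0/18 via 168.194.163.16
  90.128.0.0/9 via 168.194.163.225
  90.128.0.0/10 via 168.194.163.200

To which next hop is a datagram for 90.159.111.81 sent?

Routes whose prefix contains 90.159.111.81:
  0.0.0.0/0 (default, matches everything) -> 168.194.163.53
  90.128.0.0/9 (90.128.0.0 - 90.255.255.255) -> 168.194.163.225
  90.128.0.0/10 (90.128.0.0 - 90.191.255.255) -> 168.194.163.200
  90.128.0.0/11 (90.128.0.0 - 90.159.255.255) -> 168.194.163.236
  90.152.0.0/13 (90.152.0.0 - 90.159.255.255) -> 168.194.163.195
  90.159.0.0/17 (90.159.0.0 - 90.159.127.255) -> 168.194.163.19
More-specific entries that do NOT match:
  90.159.111.64/29 (90.159.111.64 - 90.159.111.71) does not contain 90.159.111.81
  90.159.111.112/28 (90.159.111.112 - 90.159.111.127) does not contain 90.159.111.81
  90.159.110.64/26 (90.159.110.64 - 90.159.110.127) does not contain 90.159.111.81
  90.159.111.128/25 (90.159.111.128 - 90.159.111.255) does not contain 90.159.111.81
  122.159.104.0/21 (122.159.104.0 - 122.159.111.255) does not contain 90.159.111.81
  90.31.104.0/21 (90.31.104.0 - 90.31.111.255) does not contain 90.159.111.81
  90.155.96.0/19 (90.155.96.0 - 90.155.127.255) does not contain 90.159.111.81
  90.159.192.0/18 (90.159.192.0 - 90.159.255.255) does not contain 90.159.111.81
Longest matching prefix is /17 -> next hop 168.194.163.19.

168.194.163.19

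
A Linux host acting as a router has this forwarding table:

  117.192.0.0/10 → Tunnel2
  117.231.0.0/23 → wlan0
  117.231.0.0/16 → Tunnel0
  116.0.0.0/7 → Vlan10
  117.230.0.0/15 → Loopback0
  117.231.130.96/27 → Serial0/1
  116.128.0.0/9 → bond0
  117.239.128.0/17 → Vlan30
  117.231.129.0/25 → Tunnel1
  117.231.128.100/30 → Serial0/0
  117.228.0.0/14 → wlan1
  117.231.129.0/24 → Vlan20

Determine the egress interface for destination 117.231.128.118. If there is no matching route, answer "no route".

Tunnel0

Routes whose prefix contains 117.231.128.118:
  116.0.0.0/7 (116.0.0.0 - 117.255.255.255) -> Vlan10
  117.192.0.0/10 (117.192.0.0 - 117.255.255.255) -> Tunnel2
  117.228.0.0/14 (117.228.0.0 - 117.231.255.255) -> wlan1
  117.230.0.0/15 (117.230.0.0 - 117.231.255.255) -> Loopback0
  117.231.0.0/16 (117.231.0.0 - 117.231.255.255) -> Tunnel0
More-specific entries that do NOT match:
  117.231.128.100/30 (117.231.128.100 - 117.231.128.103) does not contain 117.231.128.118
  117.231.130.96/27 (117.231.130.96 - 117.231.130.127) does not contain 117.231.128.118
  117.231.129.0/25 (117.231.129.0 - 117.231.129.127) does not contain 117.231.128.118
  117.231.129.0/24 (117.231.129.0 - 117.231.129.255) does not contain 117.231.128.118
  117.231.0.0/23 (117.231.0.0 - 117.231.1.255) does not contain 117.231.128.118
  117.239.128.0/17 (117.239.128.0 - 117.239.255.255) does not contain 117.231.128.118
Longest matching prefix is /16 -> interface Tunnel0.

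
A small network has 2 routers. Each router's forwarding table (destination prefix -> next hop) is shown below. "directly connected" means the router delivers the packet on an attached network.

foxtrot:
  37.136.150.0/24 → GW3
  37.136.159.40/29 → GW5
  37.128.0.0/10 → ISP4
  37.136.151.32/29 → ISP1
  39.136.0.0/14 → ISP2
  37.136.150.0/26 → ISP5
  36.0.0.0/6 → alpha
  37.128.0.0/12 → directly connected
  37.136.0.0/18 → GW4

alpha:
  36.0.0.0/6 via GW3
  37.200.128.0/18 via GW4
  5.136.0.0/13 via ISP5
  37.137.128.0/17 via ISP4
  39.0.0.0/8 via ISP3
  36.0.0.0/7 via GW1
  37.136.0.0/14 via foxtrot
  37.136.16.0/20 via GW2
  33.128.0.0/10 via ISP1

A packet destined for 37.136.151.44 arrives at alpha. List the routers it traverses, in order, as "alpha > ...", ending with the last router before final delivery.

At alpha: longest match for 37.136.151.44 is 37.136.0.0/14 -> foxtrot
At foxtrot: longest match for 37.136.151.44 is 37.128.0.0/12 -> directly connected

alpha > foxtrot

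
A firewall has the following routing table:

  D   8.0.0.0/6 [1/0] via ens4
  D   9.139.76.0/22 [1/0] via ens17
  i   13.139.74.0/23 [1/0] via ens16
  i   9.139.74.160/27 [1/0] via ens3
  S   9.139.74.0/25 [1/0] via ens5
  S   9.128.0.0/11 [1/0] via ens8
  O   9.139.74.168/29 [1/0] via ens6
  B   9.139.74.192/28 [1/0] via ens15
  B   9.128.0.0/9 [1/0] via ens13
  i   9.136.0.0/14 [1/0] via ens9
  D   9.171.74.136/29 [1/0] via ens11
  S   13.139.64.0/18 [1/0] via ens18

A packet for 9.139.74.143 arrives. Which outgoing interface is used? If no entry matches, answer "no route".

Routes whose prefix contains 9.139.74.143:
  8.0.0.0/6 (8.0.0.0 - 11.255.255.255) -> ens4
  9.128.0.0/9 (9.128.0.0 - 9.255.255.255) -> ens13
  9.128.0.0/11 (9.128.0.0 - 9.159.255.255) -> ens8
  9.136.0.0/14 (9.136.0.0 - 9.139.255.255) -> ens9
More-specific entries that do NOT match:
  9.139.74.168/29 (9.139.74.168 - 9.139.74.175) does not contain 9.139.74.143
  9.171.74.136/29 (9.171.74.136 - 9.171.74.143) does not contain 9.139.74.143
  9.139.74.192/28 (9.139.74.192 - 9.139.74.207) does not contain 9.139.74.143
  9.139.74.160/27 (9.139.74.160 - 9.139.74.191) does not contain 9.139.74.143
  9.139.74.0/25 (9.139.74.0 - 9.139.74.127) does not contain 9.139.74.143
  13.139.74.0/23 (13.139.74.0 - 13.139.75.255) does not contain 9.139.74.143
  9.139.76.0/22 (9.139.76.0 - 9.139.79.255) does not contain 9.139.74.143
  13.139.64.0/18 (13.139.64.0 - 13.139.127.255) does not contain 9.139.74.143
Longest matching prefix is /14 -> interface ens9.

ens9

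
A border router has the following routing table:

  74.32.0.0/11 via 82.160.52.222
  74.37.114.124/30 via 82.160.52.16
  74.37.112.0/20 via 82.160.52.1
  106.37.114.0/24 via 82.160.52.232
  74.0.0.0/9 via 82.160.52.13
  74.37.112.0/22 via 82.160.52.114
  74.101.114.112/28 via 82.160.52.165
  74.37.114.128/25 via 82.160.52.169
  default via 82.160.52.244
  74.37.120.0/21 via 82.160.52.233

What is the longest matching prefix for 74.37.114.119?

74.37.112.0/22

Entries matching 74.37.114.119:
  0.0.0.0/0 (default, matches everything)
  74.0.0.0/9 (74.0.0.0 - 74.127.255.255)
  74.32.0.0/11 (74.32.0.0 - 74.63.255.255)
  74.37.112.0/20 (74.37.112.0 - 74.37.127.255)
  74.37.112.0/22 (74.37.112.0 - 74.37.115.255)
Most specific is 74.37.112.0/22.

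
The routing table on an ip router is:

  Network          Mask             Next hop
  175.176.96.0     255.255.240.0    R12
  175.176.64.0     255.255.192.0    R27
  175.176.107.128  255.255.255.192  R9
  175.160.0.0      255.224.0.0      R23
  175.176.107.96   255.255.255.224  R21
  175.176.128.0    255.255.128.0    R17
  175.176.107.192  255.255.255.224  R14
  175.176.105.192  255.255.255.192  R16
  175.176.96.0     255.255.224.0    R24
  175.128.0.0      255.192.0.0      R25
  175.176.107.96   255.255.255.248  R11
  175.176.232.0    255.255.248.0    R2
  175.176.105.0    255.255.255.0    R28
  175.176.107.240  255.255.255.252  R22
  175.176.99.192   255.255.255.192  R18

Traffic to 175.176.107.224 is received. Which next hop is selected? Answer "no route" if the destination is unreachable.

Routes whose prefix contains 175.176.107.224:
  175.128.0.0/10 (175.128.0.0 - 175.191.255.255) -> R25
  175.160.0.0/11 (175.160.0.0 - 175.191.255.255) -> R23
  175.176.64.0/18 (175.176.64.0 - 175.176.127.255) -> R27
  175.176.96.0/19 (175.176.96.0 - 175.176.127.255) -> R24
  175.176.96.0/20 (175.176.96.0 - 175.176.111.255) -> R12
More-specific entries that do NOT match:
  175.176.107.240/30 (175.176.107.240 - 175.176.107.243) does not contain 175.176.107.224
  175.176.107.96/29 (175.176.107.96 - 175.176.107.103) does not contain 175.176.107.224
  175.176.107.96/27 (175.176.107.96 - 175.176.107.127) does not contain 175.176.107.224
  175.176.107.192/27 (175.176.107.192 - 175.176.107.223) does not contain 175.176.107.224
  175.176.107.128/26 (175.176.107.128 - 175.176.107.191) does not contain 175.176.107.224
  175.176.105.192/26 (175.176.105.192 - 175.176.105.255) does not contain 175.176.107.224
  175.176.99.192/26 (175.176.99.192 - 175.176.99.255) does not contain 175.176.107.224
  175.176.105.0/24 (175.176.105.0 - 175.176.105.255) does not contain 175.176.107.224
  175.176.232.0/21 (175.176.232.0 - 175.176.239.255) does not contain 175.176.107.224
Longest matching prefix is /20 -> next hop R12.

R12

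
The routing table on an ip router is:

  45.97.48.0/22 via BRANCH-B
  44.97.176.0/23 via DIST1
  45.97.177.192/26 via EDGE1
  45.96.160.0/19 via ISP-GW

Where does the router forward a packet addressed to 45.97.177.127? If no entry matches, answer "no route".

No entry's prefix contains 45.97.177.127; there is no default route.

no route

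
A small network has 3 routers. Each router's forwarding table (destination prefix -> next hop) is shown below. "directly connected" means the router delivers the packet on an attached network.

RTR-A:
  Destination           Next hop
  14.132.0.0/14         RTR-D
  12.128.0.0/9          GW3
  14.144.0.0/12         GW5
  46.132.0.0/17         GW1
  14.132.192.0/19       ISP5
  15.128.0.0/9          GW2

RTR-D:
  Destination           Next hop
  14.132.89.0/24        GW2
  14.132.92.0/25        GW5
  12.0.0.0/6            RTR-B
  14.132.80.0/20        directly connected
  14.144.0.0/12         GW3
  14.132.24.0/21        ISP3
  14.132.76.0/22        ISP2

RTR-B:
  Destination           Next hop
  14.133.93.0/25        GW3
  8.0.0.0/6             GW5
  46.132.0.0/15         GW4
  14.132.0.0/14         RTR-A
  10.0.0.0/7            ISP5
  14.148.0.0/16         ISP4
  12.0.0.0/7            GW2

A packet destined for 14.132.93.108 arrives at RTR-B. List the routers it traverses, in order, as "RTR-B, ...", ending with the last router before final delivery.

At RTR-B: longest match for 14.132.93.108 is 14.132.0.0/14 -> RTR-A
At RTR-A: longest match for 14.132.93.108 is 14.132.0.0/14 -> RTR-D
At RTR-D: longest match for 14.132.93.108 is 14.132.80.0/20 -> directly connected

RTR-B, RTR-A, RTR-D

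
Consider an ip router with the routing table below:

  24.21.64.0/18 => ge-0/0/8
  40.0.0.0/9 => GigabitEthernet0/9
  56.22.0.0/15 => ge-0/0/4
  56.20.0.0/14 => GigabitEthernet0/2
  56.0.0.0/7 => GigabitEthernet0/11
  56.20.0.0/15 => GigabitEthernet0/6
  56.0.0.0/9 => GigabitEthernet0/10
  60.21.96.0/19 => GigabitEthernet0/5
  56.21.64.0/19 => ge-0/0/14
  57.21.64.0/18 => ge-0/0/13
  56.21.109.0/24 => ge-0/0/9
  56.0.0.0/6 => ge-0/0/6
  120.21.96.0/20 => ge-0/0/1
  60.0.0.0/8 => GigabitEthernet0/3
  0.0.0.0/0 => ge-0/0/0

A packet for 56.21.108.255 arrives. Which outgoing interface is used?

GigabitEthernet0/6

Routes whose prefix contains 56.21.108.255:
  0.0.0.0/0 (default, matches everything) -> ge-0/0/0
  56.0.0.0/6 (56.0.0.0 - 59.255.255.255) -> ge-0/0/6
  56.0.0.0/7 (56.0.0.0 - 57.255.255.255) -> GigabitEthernet0/11
  56.0.0.0/9 (56.0.0.0 - 56.127.255.255) -> GigabitEthernet0/10
  56.20.0.0/14 (56.20.0.0 - 56.23.255.255) -> GigabitEthernet0/2
  56.20.0.0/15 (56.20.0.0 - 56.21.255.255) -> GigabitEthernet0/6
More-specific entries that do NOT match:
  56.21.109.0/24 (56.21.109.0 - 56.21.109.255) does not contain 56.21.108.255
  120.21.96.0/20 (120.21.96.0 - 120.21.111.255) does not contain 56.21.108.255
  60.21.96.0/19 (60.21.96.0 - 60.21.127.255) does not contain 56.21.108.255
  56.21.64.0/19 (56.21.64.0 - 56.21.95.255) does not contain 56.21.108.255
  24.21.64.0/18 (24.21.64.0 - 24.21.127.255) does not contain 56.21.108.255
  57.21.64.0/18 (57.21.64.0 - 57.21.127.255) does not contain 56.21.108.255
Longest matching prefix is /15 -> interface GigabitEthernet0/6.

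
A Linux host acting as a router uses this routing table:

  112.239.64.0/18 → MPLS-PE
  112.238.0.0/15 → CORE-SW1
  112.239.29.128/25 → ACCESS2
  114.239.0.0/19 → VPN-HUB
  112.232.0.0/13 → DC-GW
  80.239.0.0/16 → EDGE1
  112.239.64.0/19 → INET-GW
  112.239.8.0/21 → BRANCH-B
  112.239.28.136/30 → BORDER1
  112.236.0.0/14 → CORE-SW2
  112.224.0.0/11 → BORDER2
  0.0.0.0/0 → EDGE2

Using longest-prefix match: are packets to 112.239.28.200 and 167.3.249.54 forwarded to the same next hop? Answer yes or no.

no

112.239.28.200: longest match 112.238.0.0/15 -> CORE-SW1
167.3.249.54: longest match 0.0.0.0/0 -> EDGE2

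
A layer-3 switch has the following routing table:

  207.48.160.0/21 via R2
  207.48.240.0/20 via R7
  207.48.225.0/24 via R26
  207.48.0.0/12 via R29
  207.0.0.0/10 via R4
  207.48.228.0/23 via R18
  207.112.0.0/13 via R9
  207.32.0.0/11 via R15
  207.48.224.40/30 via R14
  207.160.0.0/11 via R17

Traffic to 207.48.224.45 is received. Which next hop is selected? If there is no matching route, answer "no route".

R29

Routes whose prefix contains 207.48.224.45:
  207.0.0.0/10 (207.0.0.0 - 207.63.255.255) -> R4
  207.32.0.0/11 (207.32.0.0 - 207.63.255.255) -> R15
  207.48.0.0/12 (207.48.0.0 - 207.63.255.255) -> R29
More-specific entries that do NOT match:
  207.48.224.40/30 (207.48.224.40 - 207.48.224.43) does not contain 207.48.224.45
  207.48.225.0/24 (207.48.225.0 - 207.48.225.255) does not contain 207.48.224.45
  207.48.228.0/23 (207.48.228.0 - 207.48.229.255) does not contain 207.48.224.45
  207.48.160.0/21 (207.48.160.0 - 207.48.167.255) does not contain 207.48.224.45
  207.48.240.0/20 (207.48.240.0 - 207.48.255.255) does not contain 207.48.224.45
  207.112.0.0/13 (207.112.0.0 - 207.119.255.255) does not contain 207.48.224.45
Longest matching prefix is /12 -> next hop R29.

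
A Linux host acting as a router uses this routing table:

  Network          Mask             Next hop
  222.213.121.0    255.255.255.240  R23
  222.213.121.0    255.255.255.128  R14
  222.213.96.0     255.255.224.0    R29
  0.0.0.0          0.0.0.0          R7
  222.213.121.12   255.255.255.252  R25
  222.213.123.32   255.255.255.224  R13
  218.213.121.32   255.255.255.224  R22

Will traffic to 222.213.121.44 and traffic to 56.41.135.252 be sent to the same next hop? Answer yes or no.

222.213.121.44: longest match 222.213.121.0/25 -> R14
56.41.135.252: longest match 0.0.0.0/0 -> R7

no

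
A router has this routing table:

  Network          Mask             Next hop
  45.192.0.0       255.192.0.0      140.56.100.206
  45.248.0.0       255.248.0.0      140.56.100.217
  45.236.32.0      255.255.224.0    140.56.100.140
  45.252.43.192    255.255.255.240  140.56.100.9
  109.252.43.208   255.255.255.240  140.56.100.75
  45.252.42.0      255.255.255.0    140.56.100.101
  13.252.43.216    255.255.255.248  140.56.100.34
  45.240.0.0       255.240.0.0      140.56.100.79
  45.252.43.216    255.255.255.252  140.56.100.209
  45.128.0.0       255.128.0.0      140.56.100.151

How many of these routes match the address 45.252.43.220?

Prefixes containing 45.252.43.220:
  45.128.0.0/9 (45.128.0.0 - 45.255.255.255)
  45.192.0.0/10 (45.192.0.0 - 45.255.255.255)
  45.240.0.0/12 (45.240.0.0 - 45.255.255.255)
  45.248.0.0/13 (45.248.0.0 - 45.255.255.255)
Total matching entries: 4.

4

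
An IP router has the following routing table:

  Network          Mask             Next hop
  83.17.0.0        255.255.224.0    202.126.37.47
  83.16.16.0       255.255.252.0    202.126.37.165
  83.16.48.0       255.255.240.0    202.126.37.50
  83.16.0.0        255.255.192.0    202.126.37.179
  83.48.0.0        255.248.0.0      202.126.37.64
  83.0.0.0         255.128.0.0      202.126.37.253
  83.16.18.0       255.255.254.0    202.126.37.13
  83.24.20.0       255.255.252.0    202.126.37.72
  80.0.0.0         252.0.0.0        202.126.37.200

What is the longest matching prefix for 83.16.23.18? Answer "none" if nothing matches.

Entries matching 83.16.23.18:
  80.0.0.0/6 (80.0.0.0 - 83.255.255.255)
  83.0.0.0/9 (83.0.0.0 - 83.127.255.255)
  83.16.0.0/18 (83.16.0.0 - 83.16.63.255)
Most specific is 83.16.0.0/18.

83.16.0.0/18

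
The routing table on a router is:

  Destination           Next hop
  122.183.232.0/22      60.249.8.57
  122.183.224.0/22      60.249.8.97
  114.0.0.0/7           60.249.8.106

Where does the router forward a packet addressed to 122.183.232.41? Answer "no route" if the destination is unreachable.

60.249.8.57

Routes whose prefix contains 122.183.232.41:
  122.183.232.0/22 (122.183.232.0 - 122.183.235.255) -> 60.249.8.57
Longest matching prefix is /22 -> next hop 60.249.8.57.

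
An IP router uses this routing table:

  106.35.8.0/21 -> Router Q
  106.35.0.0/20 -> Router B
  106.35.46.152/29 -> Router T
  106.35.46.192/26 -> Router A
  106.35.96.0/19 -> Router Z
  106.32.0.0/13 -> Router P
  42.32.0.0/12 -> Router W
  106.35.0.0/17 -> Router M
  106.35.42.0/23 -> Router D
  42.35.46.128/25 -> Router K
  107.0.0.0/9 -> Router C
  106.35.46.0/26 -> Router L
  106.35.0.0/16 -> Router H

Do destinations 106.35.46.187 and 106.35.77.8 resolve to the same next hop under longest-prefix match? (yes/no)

yes

106.35.46.187: longest match 106.35.0.0/17 -> Router M
106.35.77.8: longest match 106.35.0.0/17 -> Router M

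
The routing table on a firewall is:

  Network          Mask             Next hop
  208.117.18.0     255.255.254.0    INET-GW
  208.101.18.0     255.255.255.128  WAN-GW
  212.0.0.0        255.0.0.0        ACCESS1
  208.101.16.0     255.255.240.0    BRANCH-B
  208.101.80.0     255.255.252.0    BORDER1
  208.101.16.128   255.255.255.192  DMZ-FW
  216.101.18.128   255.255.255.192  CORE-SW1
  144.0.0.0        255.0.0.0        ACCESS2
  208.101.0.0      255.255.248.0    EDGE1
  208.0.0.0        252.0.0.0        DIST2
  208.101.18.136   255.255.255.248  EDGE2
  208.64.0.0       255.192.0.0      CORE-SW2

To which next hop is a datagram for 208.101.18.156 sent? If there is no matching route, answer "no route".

Routes whose prefix contains 208.101.18.156:
  208.0.0.0/6 (208.0.0.0 - 211.255.255.255) -> DIST2
  208.64.0.0/10 (208.64.0.0 - 208.127.255.255) -> CORE-SW2
  208.101.16.0/20 (208.101.16.0 - 208.101.31.255) -> BRANCH-B
More-specific entries that do NOT match:
  208.101.18.136/29 (208.101.18.136 - 208.101.18.143) does not contain 208.101.18.156
  208.101.16.128/26 (208.101.16.128 - 208.101.16.191) does not contain 208.101.18.156
  216.101.18.128/26 (216.101.18.128 - 216.101.18.191) does not contain 208.101.18.156
  208.101.18.0/25 (208.101.18.0 - 208.101.18.127) does not contain 208.101.18.156
  208.117.18.0/23 (208.117.18.0 - 208.117.19.255) does not contain 208.101.18.156
  208.101.80.0/22 (208.101.80.0 - 208.101.83.255) does not contain 208.101.18.156
  208.101.0.0/21 (208.101.0.0 - 208.101.7.255) does not contain 208.101.18.156
Longest matching prefix is /20 -> next hop BRANCH-B.

BRANCH-B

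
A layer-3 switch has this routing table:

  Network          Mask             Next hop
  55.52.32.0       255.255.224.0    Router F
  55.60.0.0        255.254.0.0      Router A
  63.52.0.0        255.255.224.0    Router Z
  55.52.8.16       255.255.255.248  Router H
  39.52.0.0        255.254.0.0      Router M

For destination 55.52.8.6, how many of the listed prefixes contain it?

No listed prefix contains 55.52.8.6.
Total matching entries: 0.

0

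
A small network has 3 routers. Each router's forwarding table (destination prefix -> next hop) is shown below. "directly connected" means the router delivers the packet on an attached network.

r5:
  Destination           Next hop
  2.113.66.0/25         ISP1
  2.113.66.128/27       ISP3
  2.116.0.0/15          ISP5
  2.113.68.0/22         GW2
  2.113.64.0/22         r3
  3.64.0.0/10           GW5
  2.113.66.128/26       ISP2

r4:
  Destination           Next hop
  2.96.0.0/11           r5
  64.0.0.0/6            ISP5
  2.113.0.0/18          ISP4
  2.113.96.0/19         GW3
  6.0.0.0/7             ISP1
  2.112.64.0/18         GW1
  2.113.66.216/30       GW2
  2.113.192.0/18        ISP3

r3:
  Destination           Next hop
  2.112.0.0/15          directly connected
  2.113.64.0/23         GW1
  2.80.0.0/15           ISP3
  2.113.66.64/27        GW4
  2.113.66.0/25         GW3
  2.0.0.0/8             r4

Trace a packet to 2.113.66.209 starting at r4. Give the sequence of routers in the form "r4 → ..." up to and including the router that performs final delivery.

At r4: longest match for 2.113.66.209 is 2.96.0.0/11 -> r5
At r5: longest match for 2.113.66.209 is 2.113.64.0/22 -> r3
At r3: longest match for 2.113.66.209 is 2.112.0.0/15 -> directly connected

r4 → r5 → r3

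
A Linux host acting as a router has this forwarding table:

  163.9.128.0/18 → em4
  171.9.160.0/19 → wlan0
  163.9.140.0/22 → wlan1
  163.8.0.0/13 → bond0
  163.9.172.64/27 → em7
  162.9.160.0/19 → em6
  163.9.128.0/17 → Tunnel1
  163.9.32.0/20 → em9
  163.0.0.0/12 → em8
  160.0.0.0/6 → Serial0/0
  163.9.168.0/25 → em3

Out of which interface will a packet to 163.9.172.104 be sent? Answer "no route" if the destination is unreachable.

Routes whose prefix contains 163.9.172.104:
  160.0.0.0/6 (160.0.0.0 - 163.255.255.255) -> Serial0/0
  163.0.0.0/12 (163.0.0.0 - 163.15.255.255) -> em8
  163.8.0.0/13 (163.8.0.0 - 163.15.255.255) -> bond0
  163.9.128.0/17 (163.9.128.0 - 163.9.255.255) -> Tunnel1
  163.9.128.0/18 (163.9.128.0 - 163.9.191.255) -> em4
More-specific entries that do NOT match:
  163.9.172.64/27 (163.9.172.64 - 163.9.172.95) does not contain 163.9.172.104
  163.9.168.0/25 (163.9.168.0 - 163.9.168.127) does not contain 163.9.172.104
  163.9.140.0/22 (163.9.140.0 - 163.9.143.255) does not contain 163.9.172.104
  163.9.32.0/20 (163.9.32.0 - 163.9.47.255) does not contain 163.9.172.104
  171.9.160.0/19 (171.9.160.0 - 171.9.191.255) does not contain 163.9.172.104
  162.9.160.0/19 (162.9.160.0 - 162.9.191.255) does not contain 163.9.172.104
Longest matching prefix is /18 -> interface em4.

em4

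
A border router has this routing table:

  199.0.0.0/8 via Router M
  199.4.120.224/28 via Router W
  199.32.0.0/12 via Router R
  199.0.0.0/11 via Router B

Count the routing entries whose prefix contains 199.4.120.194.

2

Prefixes containing 199.4.120.194:
  199.0.0.0/8 (199.0.0.0 - 199.255.255.255)
  199.0.0.0/11 (199.0.0.0 - 199.31.255.255)
Total matching entries: 2.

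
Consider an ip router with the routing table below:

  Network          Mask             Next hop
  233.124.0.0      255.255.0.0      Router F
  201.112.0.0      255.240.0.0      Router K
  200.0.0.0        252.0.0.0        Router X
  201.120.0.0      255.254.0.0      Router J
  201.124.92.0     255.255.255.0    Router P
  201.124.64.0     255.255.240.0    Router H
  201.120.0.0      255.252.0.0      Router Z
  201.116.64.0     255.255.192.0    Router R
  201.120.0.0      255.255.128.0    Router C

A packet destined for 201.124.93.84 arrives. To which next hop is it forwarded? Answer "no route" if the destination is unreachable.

Routes whose prefix contains 201.124.93.84:
  200.0.0.0/6 (200.0.0.0 - 203.255.255.255) -> Router X
  201.112.0.0/12 (201.112.0.0 - 201.127.255.255) -> Router K
More-specific entries that do NOT match:
  201.124.92.0/24 (201.124.92.0 - 201.124.92.255) does not contain 201.124.93.84
  201.124.64.0/20 (201.124.64.0 - 201.124.79.255) does not contain 201.124.93.84
  201.116.64.0/18 (201.116.64.0 - 201.116.127.255) does not contain 201.124.93.84
  201.120.0.0/17 (201.120.0.0 - 201.120.127.255) does not contain 201.124.93.84
  233.124.0.0/16 (233.124.0.0 - 233.124.255.255) does not contain 201.124.93.84
  201.120.0.0/15 (201.120.0.0 - 201.121.255.255) does not contain 201.124.93.84
  201.120.0.0/14 (201.120.0.0 - 201.123.255.255) does not contain 201.124.93.84
Longest matching prefix is /12 -> next hop Router K.

Router K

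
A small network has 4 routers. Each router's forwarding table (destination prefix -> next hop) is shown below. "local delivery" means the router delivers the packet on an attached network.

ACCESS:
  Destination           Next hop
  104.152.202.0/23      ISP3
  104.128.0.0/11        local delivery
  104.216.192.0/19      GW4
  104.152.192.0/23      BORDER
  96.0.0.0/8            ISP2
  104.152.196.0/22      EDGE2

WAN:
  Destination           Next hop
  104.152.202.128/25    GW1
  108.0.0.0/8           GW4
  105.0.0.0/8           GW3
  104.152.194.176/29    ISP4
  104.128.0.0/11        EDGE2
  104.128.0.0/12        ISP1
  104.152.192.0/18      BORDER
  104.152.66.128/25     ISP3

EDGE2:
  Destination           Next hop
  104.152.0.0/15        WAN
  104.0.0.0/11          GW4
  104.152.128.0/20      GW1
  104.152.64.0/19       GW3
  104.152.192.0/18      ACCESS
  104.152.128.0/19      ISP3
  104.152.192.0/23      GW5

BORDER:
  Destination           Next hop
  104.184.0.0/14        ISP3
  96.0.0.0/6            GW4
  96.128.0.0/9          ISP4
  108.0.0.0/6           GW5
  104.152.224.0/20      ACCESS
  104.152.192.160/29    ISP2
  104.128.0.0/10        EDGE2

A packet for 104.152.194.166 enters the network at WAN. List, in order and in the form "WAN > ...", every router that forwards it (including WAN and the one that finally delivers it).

WAN > BORDER > EDGE2 > ACCESS

At WAN: longest match for 104.152.194.166 is 104.152.192.0/18 -> BORDER
At BORDER: longest match for 104.152.194.166 is 104.128.0.0/10 -> EDGE2
At EDGE2: longest match for 104.152.194.166 is 104.152.192.0/18 -> ACCESS
At ACCESS: longest match for 104.152.194.166 is 104.128.0.0/11 -> local delivery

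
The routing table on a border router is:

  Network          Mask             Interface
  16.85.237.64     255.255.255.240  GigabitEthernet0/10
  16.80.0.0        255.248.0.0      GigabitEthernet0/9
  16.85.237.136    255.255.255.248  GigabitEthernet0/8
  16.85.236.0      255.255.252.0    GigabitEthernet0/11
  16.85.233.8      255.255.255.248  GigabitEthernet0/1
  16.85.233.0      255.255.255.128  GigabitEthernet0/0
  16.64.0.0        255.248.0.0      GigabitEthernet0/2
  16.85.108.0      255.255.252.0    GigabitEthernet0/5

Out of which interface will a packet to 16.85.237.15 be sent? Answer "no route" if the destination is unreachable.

GigabitEthernet0/11

Routes whose prefix contains 16.85.237.15:
  16.80.0.0/13 (16.80.0.0 - 16.87.255.255) -> GigabitEthernet0/9
  16.85.236.0/22 (16.85.236.0 - 16.85.239.255) -> GigabitEthernet0/11
More-specific entries that do NOT match:
  16.85.237.136/29 (16.85.237.136 - 16.85.237.143) does not contain 16.85.237.15
  16.85.233.8/29 (16.85.233.8 - 16.85.233.15) does not contain 16.85.237.15
  16.85.237.64/28 (16.85.237.64 - 16.85.237.79) does not contain 16.85.237.15
  16.85.233.0/25 (16.85.233.0 - 16.85.233.127) does not contain 16.85.237.15
Longest matching prefix is /22 -> interface GigabitEthernet0/11.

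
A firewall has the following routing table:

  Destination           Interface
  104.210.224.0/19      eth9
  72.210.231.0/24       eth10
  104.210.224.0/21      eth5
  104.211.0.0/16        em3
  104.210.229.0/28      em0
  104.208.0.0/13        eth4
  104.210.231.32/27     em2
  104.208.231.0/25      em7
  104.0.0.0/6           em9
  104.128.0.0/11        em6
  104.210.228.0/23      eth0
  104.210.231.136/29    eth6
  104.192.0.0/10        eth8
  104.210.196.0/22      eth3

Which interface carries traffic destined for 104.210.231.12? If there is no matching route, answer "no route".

Routes whose prefix contains 104.210.231.12:
  104.0.0.0/6 (104.0.0.0 - 107.255.255.255) -> em9
  104.192.0.0/10 (104.192.0.0 - 104.255.255.255) -> eth8
  104.208.0.0/13 (104.208.0.0 - 104.215.255.255) -> eth4
  104.210.224.0/19 (104.210.224.0 - 104.210.255.255) -> eth9
  104.210.224.0/21 (104.210.224.0 - 104.210.231.255) -> eth5
More-specific entries that do NOT match:
  104.210.231.136/29 (104.210.231.136 - 104.210.231.143) does not contain 104.210.231.12
  104.210.229.0/28 (104.210.229.0 - 104.210.229.15) does not contain 104.210.231.12
  104.210.231.32/27 (104.210.231.32 - 104.210.231.63) does not contain 104.210.231.12
  104.208.231.0/25 (104.208.231.0 - 104.208.231.127) does not contain 104.210.231.12
  72.210.231.0/24 (72.210.231.0 - 72.210.231.255) does not contain 104.210.231.12
  104.210.228.0/23 (104.210.228.0 - 104.210.229.255) does not contain 104.210.231.12
  104.210.196.0/22 (104.210.196.0 - 104.210.199.255) does not contain 104.210.231.12
Longest matching prefix is /21 -> interface eth5.

eth5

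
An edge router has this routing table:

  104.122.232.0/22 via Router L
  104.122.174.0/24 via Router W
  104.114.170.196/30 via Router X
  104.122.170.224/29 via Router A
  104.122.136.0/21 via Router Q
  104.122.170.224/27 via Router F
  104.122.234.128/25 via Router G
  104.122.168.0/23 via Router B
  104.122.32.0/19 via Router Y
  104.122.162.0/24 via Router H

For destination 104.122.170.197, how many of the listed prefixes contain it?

0

No listed prefix contains 104.122.170.197.
Total matching entries: 0.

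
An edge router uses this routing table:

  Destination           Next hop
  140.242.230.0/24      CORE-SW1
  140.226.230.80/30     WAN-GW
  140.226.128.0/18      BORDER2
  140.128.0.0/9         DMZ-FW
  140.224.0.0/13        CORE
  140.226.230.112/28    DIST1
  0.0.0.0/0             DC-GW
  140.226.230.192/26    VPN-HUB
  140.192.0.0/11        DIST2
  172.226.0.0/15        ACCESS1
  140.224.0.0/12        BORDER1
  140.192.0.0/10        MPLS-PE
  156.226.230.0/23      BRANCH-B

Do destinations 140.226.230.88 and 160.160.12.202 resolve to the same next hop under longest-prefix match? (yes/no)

no

140.226.230.88: longest match 140.224.0.0/13 -> CORE
160.160.12.202: longest match 0.0.0.0/0 -> DC-GW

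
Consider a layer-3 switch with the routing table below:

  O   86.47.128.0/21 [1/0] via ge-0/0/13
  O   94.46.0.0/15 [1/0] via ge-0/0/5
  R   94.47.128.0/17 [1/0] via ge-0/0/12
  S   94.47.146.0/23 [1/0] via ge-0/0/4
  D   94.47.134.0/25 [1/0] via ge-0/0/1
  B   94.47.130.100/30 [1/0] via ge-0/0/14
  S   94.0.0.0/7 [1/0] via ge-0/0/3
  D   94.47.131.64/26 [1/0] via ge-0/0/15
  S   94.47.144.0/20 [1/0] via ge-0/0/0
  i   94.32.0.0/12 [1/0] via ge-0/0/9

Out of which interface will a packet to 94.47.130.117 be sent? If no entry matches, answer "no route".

Routes whose prefix contains 94.47.130.117:
  94.0.0.0/7 (94.0.0.0 - 95.255.255.255) -> ge-0/0/3
  94.32.0.0/12 (94.32.0.0 - 94.47.255.255) -> ge-0/0/9
  94.46.0.0/15 (94.46.0.0 - 94.47.255.255) -> ge-0/0/5
  94.47.128.0/17 (94.47.128.0 - 94.47.255.255) -> ge-0/0/12
More-specific entries that do NOT match:
  94.47.130.100/30 (94.47.130.100 - 94.47.130.103) does not contain 94.47.130.117
  94.47.131.64/26 (94.47.131.64 - 94.47.131.127) does not contain 94.47.130.117
  94.47.134.0/25 (94.47.134.0 - 94.47.134.127) does not contain 94.47.130.117
  94.47.146.0/23 (94.47.146.0 - 94.47.147.255) does not contain 94.47.130.117
  86.47.128.0/21 (86.47.128.0 - 86.47.135.255) does not contain 94.47.130.117
  94.47.144.0/20 (94.47.144.0 - 94.47.159.255) does not contain 94.47.130.117
Longest matching prefix is /17 -> interface ge-0/0/12.

ge-0/0/12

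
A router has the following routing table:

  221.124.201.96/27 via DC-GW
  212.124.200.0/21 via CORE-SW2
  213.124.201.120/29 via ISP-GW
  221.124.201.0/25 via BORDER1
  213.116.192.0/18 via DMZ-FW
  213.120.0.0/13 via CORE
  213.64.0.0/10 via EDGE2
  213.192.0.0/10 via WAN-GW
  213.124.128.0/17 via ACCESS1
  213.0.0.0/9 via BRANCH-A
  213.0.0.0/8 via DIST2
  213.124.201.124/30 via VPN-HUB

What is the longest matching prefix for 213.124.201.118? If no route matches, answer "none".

213.124.128.0/17

Entries matching 213.124.201.118:
  213.0.0.0/8 (213.0.0.0 - 213.255.255.255)
  213.0.0.0/9 (213.0.0.0 - 213.127.255.255)
  213.64.0.0/10 (213.64.0.0 - 213.127.255.255)
  213.120.0.0/13 (213.120.0.0 - 213.127.255.255)
  213.124.128.0/17 (213.124.128.0 - 213.124.255.255)
Most specific is 213.124.128.0/17.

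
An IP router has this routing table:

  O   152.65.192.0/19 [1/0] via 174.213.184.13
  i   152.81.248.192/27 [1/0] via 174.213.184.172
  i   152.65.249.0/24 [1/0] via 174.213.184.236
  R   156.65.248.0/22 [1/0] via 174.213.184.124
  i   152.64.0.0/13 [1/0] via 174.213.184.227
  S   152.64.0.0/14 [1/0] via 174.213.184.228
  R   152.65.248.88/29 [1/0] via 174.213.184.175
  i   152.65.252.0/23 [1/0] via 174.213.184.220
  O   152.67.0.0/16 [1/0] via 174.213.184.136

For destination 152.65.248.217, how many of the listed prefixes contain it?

2

Prefixes containing 152.65.248.217:
  152.64.0.0/13 (152.64.0.0 - 152.71.255.255)
  152.64.0.0/14 (152.64.0.0 - 152.67.255.255)
Total matching entries: 2.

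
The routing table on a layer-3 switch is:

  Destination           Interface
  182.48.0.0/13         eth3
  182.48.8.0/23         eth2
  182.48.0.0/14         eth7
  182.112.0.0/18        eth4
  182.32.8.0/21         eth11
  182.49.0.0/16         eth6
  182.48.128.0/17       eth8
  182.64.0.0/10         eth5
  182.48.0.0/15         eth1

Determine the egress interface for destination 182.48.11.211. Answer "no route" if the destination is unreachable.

eth1

Routes whose prefix contains 182.48.11.211:
  182.48.0.0/13 (182.48.0.0 - 182.55.255.255) -> eth3
  182.48.0.0/14 (182.48.0.0 - 182.51.255.255) -> eth7
  182.48.0.0/15 (182.48.0.0 - 182.49.255.255) -> eth1
More-specific entries that do NOT match:
  182.48.8.0/23 (182.48.8.0 - 182.48.9.255) does not contain 182.48.11.211
  182.32.8.0/21 (182.32.8.0 - 182.32.15.255) does not contain 182.48.11.211
  182.112.0.0/18 (182.112.0.0 - 182.112.63.255) does not contain 182.48.11.211
  182.48.128.0/17 (182.48.128.0 - 182.48.255.255) does not contain 182.48.11.211
  182.49.0.0/16 (182.49.0.0 - 182.49.255.255) does not contain 182.48.11.211
Longest matching prefix is /15 -> interface eth1.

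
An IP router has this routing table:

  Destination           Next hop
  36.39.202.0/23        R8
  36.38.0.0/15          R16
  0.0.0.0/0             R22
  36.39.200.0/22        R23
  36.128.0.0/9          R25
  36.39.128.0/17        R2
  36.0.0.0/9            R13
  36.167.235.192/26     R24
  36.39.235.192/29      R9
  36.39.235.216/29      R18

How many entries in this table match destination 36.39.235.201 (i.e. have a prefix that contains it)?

4

Prefixes containing 36.39.235.201:
  0.0.0.0/0 (default, matches everything)
  36.0.0.0/9 (36.0.0.0 - 36.127.255.255)
  36.38.0.0/15 (36.38.0.0 - 36.39.255.255)
  36.39.128.0/17 (36.39.128.0 - 36.39.255.255)
Total matching entries: 4.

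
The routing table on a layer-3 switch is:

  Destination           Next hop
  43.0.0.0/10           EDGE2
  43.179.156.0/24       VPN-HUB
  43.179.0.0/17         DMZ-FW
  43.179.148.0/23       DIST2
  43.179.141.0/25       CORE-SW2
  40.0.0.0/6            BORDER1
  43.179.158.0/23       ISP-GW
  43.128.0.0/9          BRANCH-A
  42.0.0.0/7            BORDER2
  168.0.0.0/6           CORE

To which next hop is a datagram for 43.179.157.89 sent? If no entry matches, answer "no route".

Routes whose prefix contains 43.179.157.89:
  40.0.0.0/6 (40.0.0.0 - 43.255.255.255) -> BORDER1
  42.0.0.0/7 (42.0.0.0 - 43.255.255.255) -> BORDER2
  43.128.0.0/9 (43.128.0.0 - 43.255.255.255) -> BRANCH-A
More-specific entries that do NOT match:
  43.179.141.0/25 (43.179.141.0 - 43.179.141.127) does not contain 43.179.157.89
  43.179.156.0/24 (43.179.156.0 - 43.179.156.255) does not contain 43.179.157.89
  43.179.148.0/23 (43.179.148.0 - 43.179.149.255) does not contain 43.179.157.89
  43.179.158.0/23 (43.179.158.0 - 43.179.159.255) does not contain 43.179.157.89
  43.179.0.0/17 (43.179.0.0 - 43.179.127.255) does not contain 43.179.157.89
  43.0.0.0/10 (43.0.0.0 - 43.63.255.255) does not contain 43.179.157.89
Longest matching prefix is /9 -> next hop BRANCH-A.

BRANCH-A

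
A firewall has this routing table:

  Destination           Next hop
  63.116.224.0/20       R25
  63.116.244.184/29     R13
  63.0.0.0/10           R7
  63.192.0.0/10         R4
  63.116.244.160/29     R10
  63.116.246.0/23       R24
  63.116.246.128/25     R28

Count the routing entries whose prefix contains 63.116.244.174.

0

No listed prefix contains 63.116.244.174.
Total matching entries: 0.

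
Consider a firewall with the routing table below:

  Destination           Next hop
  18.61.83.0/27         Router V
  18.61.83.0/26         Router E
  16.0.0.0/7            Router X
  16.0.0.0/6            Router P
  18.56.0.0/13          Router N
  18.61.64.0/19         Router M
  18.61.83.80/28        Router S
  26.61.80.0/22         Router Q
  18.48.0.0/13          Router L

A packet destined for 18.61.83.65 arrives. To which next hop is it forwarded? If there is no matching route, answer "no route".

Routes whose prefix contains 18.61.83.65:
  16.0.0.0/6 (16.0.0.0 - 19.255.255.255) -> Router P
  18.56.0.0/13 (18.56.0.0 - 18.63.255.255) -> Router N
  18.61.64.0/19 (18.61.64.0 - 18.61.95.255) -> Router M
More-specific entries that do NOT match:
  18.61.83.80/28 (18.61.83.80 - 18.61.83.95) does not contain 18.61.83.65
  18.61.83.0/27 (18.61.83.0 - 18.61.83.31) does not contain 18.61.83.65
  18.61.83.0/26 (18.61.83.0 - 18.61.83.63) does not contain 18.61.83.65
  26.61.80.0/22 (26.61.80.0 - 26.61.83.255) does not contain 18.61.83.65
Longest matching prefix is /19 -> next hop Router M.

Router M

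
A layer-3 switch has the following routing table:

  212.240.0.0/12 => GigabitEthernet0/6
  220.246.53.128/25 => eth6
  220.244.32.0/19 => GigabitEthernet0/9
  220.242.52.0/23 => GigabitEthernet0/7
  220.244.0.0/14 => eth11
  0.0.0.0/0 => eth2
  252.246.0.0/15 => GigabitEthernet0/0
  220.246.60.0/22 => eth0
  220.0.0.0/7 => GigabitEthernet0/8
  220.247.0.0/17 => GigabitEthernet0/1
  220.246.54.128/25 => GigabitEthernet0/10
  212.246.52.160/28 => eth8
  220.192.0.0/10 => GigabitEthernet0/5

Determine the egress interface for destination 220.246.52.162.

eth11

Routes whose prefix contains 220.246.52.162:
  0.0.0.0/0 (default, matches everything) -> eth2
  220.0.0.0/7 (220.0.0.0 - 221.255.255.255) -> GigabitEthernet0/8
  220.192.0.0/10 (220.192.0.0 - 220.255.255.255) -> GigabitEthernet0/5
  220.244.0.0/14 (220.244.0.0 - 220.247.255.255) -> eth11
More-specific entries that do NOT match:
  212.246.52.160/28 (212.246.52.160 - 212.246.52.175) does not contain 220.246.52.162
  220.246.53.128/25 (220.246.53.128 - 220.246.53.255) does not contain 220.246.52.162
  220.246.54.128/25 (220.246.54.128 - 220.246.54.255) does not contain 220.246.52.162
  220.242.52.0/23 (220.242.52.0 - 220.242.53.255) does not contain 220.246.52.162
  220.246.60.0/22 (220.246.60.0 - 220.246.63.255) does not contain 220.246.52.162
  220.244.32.0/19 (220.244.32.0 - 220.244.63.255) does not contain 220.246.52.162
  220.247.0.0/17 (220.247.0.0 - 220.247.127.255) does not contain 220.246.52.162
  252.246.0.0/15 (252.246.0.0 - 252.247.255.255) does not contain 220.246.52.162
Longest matching prefix is /14 -> interface eth11.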